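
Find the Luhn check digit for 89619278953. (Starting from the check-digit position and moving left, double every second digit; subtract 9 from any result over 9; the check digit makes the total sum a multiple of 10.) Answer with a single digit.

6

Partial digits right→left: 3 5 9 8 7 2 9 1 6 9 8
Double every second digit counting from the check-digit position (so the 1st, 3rd, 5th, ... of the partial from the right).
  doubled (with −9 where >9): 6 9 5 9 3 7 → sum 39
  kept as-is: 5 8 2 1 9 → sum 25
Total = 39 + 25 = 64.
Check digit = (10 − (64 mod 10)) mod 10 = 6.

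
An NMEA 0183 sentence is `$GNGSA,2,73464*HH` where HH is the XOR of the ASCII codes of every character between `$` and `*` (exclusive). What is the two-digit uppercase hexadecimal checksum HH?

5C

XOR the ASCII codes of the payload characters:
  'G' = 0x47 → acc = 0x47
  'N' = 0x4E → acc = 0x09
  'G' = 0x47 → acc = 0x4E
  'S' = 0x53 → acc = 0x1D
  'A' = 0x41 → acc = 0x5C
  ',' = 0x2C → acc = 0x70
  '2' = 0x32 → acc = 0x42
  ',' = 0x2C → acc = 0x6E
  '7' = 0x37 → acc = 0x59
  '3' = 0x33 → acc = 0x6A
  '4' = 0x34 → acc = 0x5E
  '6' = 0x36 → acc = 0x68
  '4' = 0x34 → acc = 0x5C
Checksum = 0x5C.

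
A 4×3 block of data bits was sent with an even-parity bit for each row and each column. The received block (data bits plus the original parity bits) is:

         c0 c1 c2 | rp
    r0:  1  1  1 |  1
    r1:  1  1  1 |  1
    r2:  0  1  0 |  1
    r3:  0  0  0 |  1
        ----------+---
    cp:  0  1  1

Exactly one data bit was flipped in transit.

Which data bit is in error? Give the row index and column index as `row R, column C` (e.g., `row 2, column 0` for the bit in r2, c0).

Recompute each row's even parity and compare to rp:
  r0: data parity 1, sent rp 1 → ok
  r1: data parity 1, sent rp 1 → ok
  r2: data parity 1, sent rp 1 → ok
  r3: data parity 0, sent rp 1 → mismatch
Recompute each column's even parity and compare to cp:
  c0: data parity 0, sent cp 0 → ok
  c1: data parity 1, sent cp 1 → ok
  c2: data parity 0, sent cp 1 → mismatch
Exactly one row (r3) and one column (c2) fail → the flipped bit is at their intersection.

row 3, column 2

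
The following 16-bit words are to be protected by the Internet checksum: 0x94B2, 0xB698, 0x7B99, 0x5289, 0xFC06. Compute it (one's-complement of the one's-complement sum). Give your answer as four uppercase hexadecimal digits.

One's-complement addition (fold any carry out of bit 15 back into bit 0):
  0x94B2 + 0xB698 = 0x14B4A → wrap carry → 0x4B4B
  0x4B4B + 0x7B99 = 0x0C6E4
  0xC6E4 + 0x5289 = 0x1196D → wrap carry → 0x196E
  0x196E + 0xFC06 = 0x11574 → wrap carry → 0x1575
One's-complement sum = 0x1575.
Checksum = ~0x1575 & 0xFFFF = 0xEA8A.

EA8A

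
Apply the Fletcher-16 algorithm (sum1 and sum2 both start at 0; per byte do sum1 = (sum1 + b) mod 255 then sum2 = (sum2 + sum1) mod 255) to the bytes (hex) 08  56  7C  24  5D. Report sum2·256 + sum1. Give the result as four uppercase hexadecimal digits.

9C5C

Running sums (mod 255):
  after byte 0 (08): sum1=8, sum2=8
  after byte 1 (56): sum1=94, sum2=102
  after byte 2 (7C): sum1=218, sum2=65
  after byte 3 (24): sum1=254, sum2=64
  after byte 4 (5D): sum1=92, sum2=156
Checksum = sum2·256 + sum1 = 156·256 + 92 = 40028 = 0x9C5C.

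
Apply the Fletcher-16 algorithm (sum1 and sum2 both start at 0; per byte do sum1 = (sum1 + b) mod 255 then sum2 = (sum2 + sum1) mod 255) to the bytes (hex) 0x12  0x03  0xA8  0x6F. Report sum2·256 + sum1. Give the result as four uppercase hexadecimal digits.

122D

Running sums (mod 255):
  after byte 0 (0x12): sum1=18, sum2=18
  after byte 1 (0x03): sum1=21, sum2=39
  after byte 2 (0xA8): sum1=189, sum2=228
  after byte 3 (0x6F): sum1=45, sum2=18
Checksum = sum2·256 + sum1 = 18·256 + 45 = 4653 = 0x122D.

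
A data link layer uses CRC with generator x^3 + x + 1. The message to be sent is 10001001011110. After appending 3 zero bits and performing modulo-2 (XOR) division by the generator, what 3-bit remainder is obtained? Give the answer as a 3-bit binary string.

Append 3 zeros: 10001001011110000. Divide by 1011 (XOR where the leading bit is 1):
  pos 0: 1000 XOR 1011 = 0011
  pos 2: 1110 XOR 1011 = 0101
  pos 3: 1010 XOR 1011 = 0001
  pos 6: 1101 XOR 1011 = 0110
  pos 7: 1101 XOR 1011 = 0110
  pos 8: 1101 XOR 1011 = 0110
  pos 9: 1101 XOR 1011 = 0110
  pos 10: 1100 XOR 1011 = 0111
  pos 11: 1110 XOR 1011 = 0101
  pos 12: 1010 XOR 1011 = 0001
Remainder (last 3 bits) = 010. This is the CRC / FCS.

010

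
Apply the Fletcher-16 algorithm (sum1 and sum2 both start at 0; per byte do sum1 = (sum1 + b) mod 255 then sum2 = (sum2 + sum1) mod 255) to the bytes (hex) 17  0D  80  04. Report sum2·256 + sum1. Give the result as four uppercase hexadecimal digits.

Running sums (mod 255):
  after byte 0 (17): sum1=23, sum2=23
  after byte 1 (0D): sum1=36, sum2=59
  after byte 2 (80): sum1=164, sum2=223
  after byte 3 (04): sum1=168, sum2=136
Checksum = sum2·256 + sum1 = 136·256 + 168 = 34984 = 0x88A8.

88A8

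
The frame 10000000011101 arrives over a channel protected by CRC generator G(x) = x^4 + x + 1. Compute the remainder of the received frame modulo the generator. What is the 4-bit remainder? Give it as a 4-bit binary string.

Modulo-2 division of 10000000011101 by 10011:
  pos 0: 10000 XOR 10011 = 00011
  pos 3: 11000 XOR 10011 = 01011
  pos 4: 10110 XOR 10011 = 00101
  pos 6: 10111 XOR 10011 = 00100
  pos 8: 10010 XOR 10011 = 00001
Remainder = 0011 (nonzero — an error is detected).

0011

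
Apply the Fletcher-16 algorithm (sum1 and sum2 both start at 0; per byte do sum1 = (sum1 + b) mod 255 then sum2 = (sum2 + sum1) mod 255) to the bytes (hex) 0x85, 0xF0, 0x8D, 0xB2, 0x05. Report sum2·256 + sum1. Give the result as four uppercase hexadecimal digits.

Running sums (mod 255):
  after byte 0 (0x85): sum1=133, sum2=133
  after byte 1 (0xF0): sum1=118, sum2=251
  after byte 2 (0x8D): sum1=4, sum2=0
  after byte 3 (0xB2): sum1=182, sum2=182
  after byte 4 (0x05): sum1=187, sum2=114
Checksum = sum2·256 + sum1 = 114·256 + 187 = 29371 = 0x72BB.

72BB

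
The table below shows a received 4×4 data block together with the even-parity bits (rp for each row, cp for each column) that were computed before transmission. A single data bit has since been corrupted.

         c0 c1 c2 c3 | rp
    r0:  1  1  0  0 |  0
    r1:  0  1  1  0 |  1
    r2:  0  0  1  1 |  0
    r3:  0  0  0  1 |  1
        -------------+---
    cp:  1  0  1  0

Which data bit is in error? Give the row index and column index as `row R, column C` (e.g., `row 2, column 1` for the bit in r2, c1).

Recompute each row's even parity and compare to rp:
  r0: data parity 0, sent rp 0 → ok
  r1: data parity 0, sent rp 1 → mismatch
  r2: data parity 0, sent rp 0 → ok
  r3: data parity 1, sent rp 1 → ok
Recompute each column's even parity and compare to cp:
  c0: data parity 1, sent cp 1 → ok
  c1: data parity 0, sent cp 0 → ok
  c2: data parity 0, sent cp 1 → mismatch
  c3: data parity 0, sent cp 0 → ok
Exactly one row (r1) and one column (c2) fail → the flipped bit is at their intersection.

row 1, column 2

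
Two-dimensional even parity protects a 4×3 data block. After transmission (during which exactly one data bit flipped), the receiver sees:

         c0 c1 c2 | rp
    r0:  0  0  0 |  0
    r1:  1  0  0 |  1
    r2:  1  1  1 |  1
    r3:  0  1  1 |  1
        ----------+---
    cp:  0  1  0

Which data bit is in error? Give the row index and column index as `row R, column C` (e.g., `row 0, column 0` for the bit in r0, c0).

Recompute each row's even parity and compare to rp:
  r0: data parity 0, sent rp 0 → ok
  r1: data parity 1, sent rp 1 → ok
  r2: data parity 1, sent rp 1 → ok
  r3: data parity 0, sent rp 1 → mismatch
Recompute each column's even parity and compare to cp:
  c0: data parity 0, sent cp 0 → ok
  c1: data parity 0, sent cp 1 → mismatch
  c2: data parity 0, sent cp 0 → ok
Exactly one row (r3) and one column (c1) fail → the flipped bit is at their intersection.

row 3, column 1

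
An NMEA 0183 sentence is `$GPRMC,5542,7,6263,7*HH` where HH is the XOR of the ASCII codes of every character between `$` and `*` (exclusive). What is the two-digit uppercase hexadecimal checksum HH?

XOR the ASCII codes of the payload characters:
  'G' = 0x47 → acc = 0x47
  'P' = 0x50 → acc = 0x17
  'R' = 0x52 → acc = 0x45
  'M' = 0x4D → acc = 0x08
  'C' = 0x43 → acc = 0x4B
  ',' = 0x2C → acc = 0x67
  '5' = 0x35 → acc = 0x52
  '5' = 0x35 → acc = 0x67
  '4' = 0x34 → acc = 0x53
  '2' = 0x32 → acc = 0x61
  ',' = 0x2C → acc = 0x4D
  '7' = 0x37 → acc = 0x7A
  ',' = 0x2C → acc = 0x56
  '6' = 0x36 → acc = 0x60
  '2' = 0x32 → acc = 0x52
  '6' = 0x36 → acc = 0x64
  '3' = 0x33 → acc = 0x57
  ',' = 0x2C → acc = 0x7B
  '7' = 0x37 → acc = 0x4C
Checksum = 0x4C.

4C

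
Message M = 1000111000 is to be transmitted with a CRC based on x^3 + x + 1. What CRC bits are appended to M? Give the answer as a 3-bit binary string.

Append 3 zeros: 1000111000000. Divide by 1011 (XOR where the leading bit is 1):
  pos 0: 1000 XOR 1011 = 0011
  pos 2: 1111 XOR 1011 = 0100
  pos 3: 1001 XOR 1011 = 0010
  pos 5: 1000 XOR 1011 = 0011
  pos 7: 1100 XOR 1011 = 0111
  pos 8: 1110 XOR 1011 = 0101
  pos 9: 1010 XOR 1011 = 0001
Remainder (last 3 bits) = 001. This is the CRC / FCS.

001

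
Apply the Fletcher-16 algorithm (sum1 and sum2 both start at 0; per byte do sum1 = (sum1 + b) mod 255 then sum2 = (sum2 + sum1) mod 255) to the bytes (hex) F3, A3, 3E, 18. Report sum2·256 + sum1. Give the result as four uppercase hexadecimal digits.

Running sums (mod 255):
  after byte 0 (F3): sum1=243, sum2=243
  after byte 1 (A3): sum1=151, sum2=139
  after byte 2 (3E): sum1=213, sum2=97
  after byte 3 (18): sum1=237, sum2=79
Checksum = sum2·256 + sum1 = 79·256 + 237 = 20461 = 0x4FED.

4FED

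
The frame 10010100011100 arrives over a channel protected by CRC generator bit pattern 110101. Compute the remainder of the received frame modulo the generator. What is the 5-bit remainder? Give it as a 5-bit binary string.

Modulo-2 division of 10010100011100 by 110101:
  pos 0: 100101 XOR 110101 = 010000
  pos 1: 100000 XOR 110101 = 010101
  pos 2: 101010 XOR 110101 = 011111
  pos 3: 111110 XOR 110101 = 001011
  pos 5: 101111 XOR 110101 = 011010
  pos 6: 110101 XOR 110101 = 000000
Remainder = 00000 (zero — the frame passes the CRC check).

00000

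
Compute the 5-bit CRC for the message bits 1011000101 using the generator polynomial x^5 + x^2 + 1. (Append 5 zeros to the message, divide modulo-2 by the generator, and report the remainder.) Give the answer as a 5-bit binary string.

Append 5 zeros: 101100010100000. Divide by 100101 (XOR where the leading bit is 1):
  pos 0: 101100 XOR 100101 = 001001
  pos 2: 100101 XOR 100101 = 000000
  pos 9: 100000 XOR 100101 = 000101
Remainder (last 5 bits) = 00101. This is the CRC / FCS.

00101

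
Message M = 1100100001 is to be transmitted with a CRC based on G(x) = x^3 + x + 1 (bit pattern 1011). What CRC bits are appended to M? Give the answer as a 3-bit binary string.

Append 3 zeros: 1100100001000. Divide by 1011 (XOR where the leading bit is 1):
  pos 0: 1100 XOR 1011 = 0111
  pos 1: 1111 XOR 1011 = 0100
  pos 2: 1000 XOR 1011 = 0011
  pos 4: 1100 XOR 1011 = 0111
  pos 5: 1110 XOR 1011 = 0101
  pos 6: 1011 XOR 1011 = 0000
Remainder (last 3 bits) = 000. This is the CRC / FCS.

000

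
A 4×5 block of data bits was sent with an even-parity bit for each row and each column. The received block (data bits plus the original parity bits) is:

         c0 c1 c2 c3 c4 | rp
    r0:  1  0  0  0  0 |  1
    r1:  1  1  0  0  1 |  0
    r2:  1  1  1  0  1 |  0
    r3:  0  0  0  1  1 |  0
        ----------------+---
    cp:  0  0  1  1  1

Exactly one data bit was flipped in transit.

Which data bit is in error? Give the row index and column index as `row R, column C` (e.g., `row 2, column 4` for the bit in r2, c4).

Recompute each row's even parity and compare to rp:
  r0: data parity 1, sent rp 1 → ok
  r1: data parity 1, sent rp 0 → mismatch
  r2: data parity 0, sent rp 0 → ok
  r3: data parity 0, sent rp 0 → ok
Recompute each column's even parity and compare to cp:
  c0: data parity 1, sent cp 0 → mismatch
  c1: data parity 0, sent cp 0 → ok
  c2: data parity 1, sent cp 1 → ok
  c3: data parity 1, sent cp 1 → ok
  c4: data parity 1, sent cp 1 → ok
Exactly one row (r1) and one column (c0) fail → the flipped bit is at their intersection.

row 1, column 0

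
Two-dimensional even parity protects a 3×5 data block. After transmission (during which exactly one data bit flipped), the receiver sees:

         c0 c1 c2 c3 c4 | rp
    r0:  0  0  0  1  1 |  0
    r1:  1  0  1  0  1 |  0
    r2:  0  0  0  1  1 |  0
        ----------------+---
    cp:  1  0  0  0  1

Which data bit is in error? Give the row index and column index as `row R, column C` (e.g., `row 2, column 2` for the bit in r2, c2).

row 1, column 2

Recompute each row's even parity and compare to rp:
  r0: data parity 0, sent rp 0 → ok
  r1: data parity 1, sent rp 0 → mismatch
  r2: data parity 0, sent rp 0 → ok
Recompute each column's even parity and compare to cp:
  c0: data parity 1, sent cp 1 → ok
  c1: data parity 0, sent cp 0 → ok
  c2: data parity 1, sent cp 0 → mismatch
  c3: data parity 0, sent cp 0 → ok
  c4: data parity 1, sent cp 1 → ok
Exactly one row (r1) and one column (c2) fail → the flipped bit is at their intersection.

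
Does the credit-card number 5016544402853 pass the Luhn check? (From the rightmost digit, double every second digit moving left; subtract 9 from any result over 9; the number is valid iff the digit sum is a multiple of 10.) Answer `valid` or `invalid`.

valid

From the right, keep odd positions and double even positions (subtract 9 from any doubled value over 9):
  doubled (positions 2,4,...): 1 4 8 8 3 0 → sum 24
  kept (positions 1,3,...): 3 8 0 4 5 1 5 → sum 26
Total = 50.
50 mod 10 = 0, so the number is valid.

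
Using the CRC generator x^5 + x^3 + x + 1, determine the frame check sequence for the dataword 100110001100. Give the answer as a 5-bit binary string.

Append 5 zeros: 10011000110000000. Divide by 101011 (XOR where the leading bit is 1):
  pos 0: 100110 XOR 101011 = 001101
  pos 2: 110100 XOR 101011 = 011111
  pos 3: 111111 XOR 101011 = 010100
  pos 4: 101001 XOR 101011 = 000010
  pos 8: 100000 XOR 101011 = 001011
  pos 10: 101100 XOR 101011 = 000111
Remainder (last 5 bits) = 01110. This is the CRC / FCS.

01110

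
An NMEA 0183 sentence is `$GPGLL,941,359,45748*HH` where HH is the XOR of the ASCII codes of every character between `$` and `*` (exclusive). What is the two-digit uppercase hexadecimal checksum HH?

XOR the ASCII codes of the payload characters:
  'G' = 0x47 → acc = 0x47
  'P' = 0x50 → acc = 0x17
  'G' = 0x47 → acc = 0x50
  'L' = 0x4C → acc = 0x1C
  'L' = 0x4C → acc = 0x50
  ',' = 0x2C → acc = 0x7C
  '9' = 0x39 → acc = 0x45
  '4' = 0x34 → acc = 0x71
  '1' = 0x31 → acc = 0x40
  ',' = 0x2C → acc = 0x6C
  '3' = 0x33 → acc = 0x5F
  '5' = 0x35 → acc = 0x6A
  '9' = 0x39 → acc = 0x53
  ',' = 0x2C → acc = 0x7F
  '4' = 0x34 → acc = 0x4B
  '5' = 0x35 → acc = 0x7E
  '7' = 0x37 → acc = 0x49
  '4' = 0x34 → acc = 0x7D
  '8' = 0x38 → acc = 0x45
Checksum = 0x45.

45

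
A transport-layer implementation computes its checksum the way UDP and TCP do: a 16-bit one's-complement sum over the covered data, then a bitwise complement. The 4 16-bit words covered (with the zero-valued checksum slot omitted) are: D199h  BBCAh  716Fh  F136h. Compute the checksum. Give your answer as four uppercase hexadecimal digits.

0FF5

One's-complement addition (fold any carry out of bit 15 back into bit 0):
  0xD199 + 0xBBCA = 0x18D63 → wrap carry → 0x8D64
  0x8D64 + 0x716F = 0x0FED3
  0xFED3 + 0xF136 = 0x1F009 → wrap carry → 0xF00A
One's-complement sum = 0xF00A.
Checksum = ~0xF00A & 0xFFFF = 0x0FF5.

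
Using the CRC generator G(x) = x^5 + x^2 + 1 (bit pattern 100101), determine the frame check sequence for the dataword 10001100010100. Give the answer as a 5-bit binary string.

Append 5 zeros: 1000110001010000000. Divide by 100101 (XOR where the leading bit is 1):
  pos 0: 100011 XOR 100101 = 000110
  pos 3: 110000 XOR 100101 = 010101
  pos 4: 101011 XOR 100101 = 001110
  pos 6: 111001 XOR 100101 = 011100
  pos 7: 111000 XOR 100101 = 011101
  pos 8: 111010 XOR 100101 = 011111
  pos 9: 111110 XOR 100101 = 011011
  pos 10: 110110 XOR 100101 = 010011
  pos 11: 100110 XOR 100101 = 000011
Remainder (last 5 bits) = 01100. This is the CRC / FCS.

01100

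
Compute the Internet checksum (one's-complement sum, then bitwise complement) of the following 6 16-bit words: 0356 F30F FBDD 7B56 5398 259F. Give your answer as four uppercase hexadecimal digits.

One's-complement addition (fold any carry out of bit 15 back into bit 0):
  0x0356 + 0xF30F = 0x0F665
  0xF665 + 0xFBDD = 0x1F242 → wrap carry → 0xF243
  0xF243 + 0x7B56 = 0x16D99 → wrap carry → 0x6D9A
  0x6D9A + 0x5398 = 0x0C132
  0xC132 + 0x259F = 0x0E6D1
One's-complement sum = 0xE6D1.
Checksum = ~0xE6D1 & 0xFFFF = 0x192E.

192E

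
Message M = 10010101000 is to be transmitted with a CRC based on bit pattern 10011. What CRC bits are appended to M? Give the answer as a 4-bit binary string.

0110

Append 4 zeros: 100101010000000. Divide by 10011 (XOR where the leading bit is 1):
  pos 0: 10010 XOR 10011 = 00001
  pos 4: 11010 XOR 10011 = 01001
  pos 5: 10010 XOR 10011 = 00001
  pos 9: 10000 XOR 10011 = 00011
Remainder (last 4 bits) = 0110. This is the CRC / FCS.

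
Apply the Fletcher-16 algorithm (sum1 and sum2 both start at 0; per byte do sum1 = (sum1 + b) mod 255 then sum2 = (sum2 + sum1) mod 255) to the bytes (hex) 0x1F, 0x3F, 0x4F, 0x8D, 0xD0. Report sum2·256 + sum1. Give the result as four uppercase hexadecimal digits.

Running sums (mod 255):
  after byte 0 (0x1F): sum1=31, sum2=31
  after byte 1 (0x3F): sum1=94, sum2=125
  after byte 2 (0x4F): sum1=173, sum2=43
  after byte 3 (0x8D): sum1=59, sum2=102
  after byte 4 (0xD0): sum1=12, sum2=114
Checksum = sum2·256 + sum1 = 114·256 + 12 = 29196 = 0x720C.

720C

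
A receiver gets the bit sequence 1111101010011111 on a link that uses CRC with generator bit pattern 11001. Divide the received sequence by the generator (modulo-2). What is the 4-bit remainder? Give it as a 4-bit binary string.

Modulo-2 division of 1111101010011111 by 11001:
  pos 0: 11111 XOR 11001 = 00110
  pos 2: 11001 XOR 11001 = 00000
  pos 8: 10011 XOR 11001 = 01010
  pos 9: 10101 XOR 11001 = 01100
  pos 10: 11001 XOR 11001 = 00000
Remainder = 0001 (nonzero — an error is detected).

0001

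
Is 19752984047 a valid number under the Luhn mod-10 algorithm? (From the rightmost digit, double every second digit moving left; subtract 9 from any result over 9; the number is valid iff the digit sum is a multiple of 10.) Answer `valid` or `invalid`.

valid

From the right, keep odd positions and double even positions (subtract 9 from any doubled value over 9):
  doubled (positions 2,4,...): 8 8 9 1 9 → sum 35
  kept (positions 1,3,...): 7 0 8 2 7 1 → sum 25
Total = 60.
60 mod 10 = 0, so the number is valid.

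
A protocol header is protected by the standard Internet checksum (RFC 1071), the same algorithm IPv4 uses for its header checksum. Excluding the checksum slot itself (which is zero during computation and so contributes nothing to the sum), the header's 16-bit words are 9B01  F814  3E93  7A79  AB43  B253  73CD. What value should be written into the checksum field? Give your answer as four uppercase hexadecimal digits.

One's-complement addition (fold any carry out of bit 15 back into bit 0):
  0x9B01 + 0xF814 = 0x19315 → wrap carry → 0x9316
  0x9316 + 0x3E93 = 0x0D1A9
  0xD1A9 + 0x7A79 = 0x14C22 → wrap carry → 0x4C23
  0x4C23 + 0xAB43 = 0x0F766
  0xF766 + 0xB253 = 0x1A9B9 → wrap carry → 0xA9BA
  0xA9BA + 0x73CD = 0x11D87 → wrap carry → 0x1D88
One's-complement sum = 0x1D88.
Checksum = ~0x1D88 & 0xFFFF = 0xE277.

E277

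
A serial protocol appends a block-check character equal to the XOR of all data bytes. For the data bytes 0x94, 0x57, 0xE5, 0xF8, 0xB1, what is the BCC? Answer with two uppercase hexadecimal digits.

XOR the bytes together:
  start with 0x94
  0x94 ⊕ 0x57 = 0xC3
  0xC3 ⊕ 0xE5 = 0x26
  0x26 ⊕ 0xF8 = 0xDE
  0xDE ⊕ 0xB1 = 0x6F

6F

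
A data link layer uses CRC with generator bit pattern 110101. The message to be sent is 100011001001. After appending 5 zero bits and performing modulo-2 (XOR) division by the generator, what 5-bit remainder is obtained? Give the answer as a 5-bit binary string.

Append 5 zeros: 10001100100100000. Divide by 110101 (XOR where the leading bit is 1):
  pos 0: 100011 XOR 110101 = 010110
  pos 1: 101100 XOR 110101 = 011001
  pos 2: 110010 XOR 110101 = 000111
  pos 5: 111100 XOR 110101 = 001001
  pos 7: 100110 XOR 110101 = 010011
  pos 8: 100110 XOR 110101 = 010011
  pos 9: 100110 XOR 110101 = 010011
  pos 10: 100110 XOR 110101 = 010011
  pos 11: 100110 XOR 110101 = 010011
Remainder (last 5 bits) = 10011. This is the CRC / FCS.

10011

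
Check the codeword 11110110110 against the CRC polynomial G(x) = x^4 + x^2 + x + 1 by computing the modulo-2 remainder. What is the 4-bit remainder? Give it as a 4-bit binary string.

Modulo-2 division of 11110110110 by 10111:
  pos 0: 11110 XOR 10111 = 01001
  pos 1: 10011 XOR 10111 = 00100
  pos 3: 10010 XOR 10111 = 00101
  pos 5: 10111 XOR 10111 = 00000
Remainder = 0000 (zero — the frame passes the CRC check).

0000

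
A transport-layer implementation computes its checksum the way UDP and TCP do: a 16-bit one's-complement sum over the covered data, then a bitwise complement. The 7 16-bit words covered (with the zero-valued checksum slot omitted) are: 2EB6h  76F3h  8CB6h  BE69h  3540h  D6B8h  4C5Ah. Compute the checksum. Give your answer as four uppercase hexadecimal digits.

B6E2

One's-complement addition (fold any carry out of bit 15 back into bit 0):
  0x2EB6 + 0x76F3 = 0x0A5A9
  0xA5A9 + 0x8CB6 = 0x1325F → wrap carry → 0x3260
  0x3260 + 0xBE69 = 0x0F0C9
  0xF0C9 + 0x3540 = 0x12609 → wrap carry → 0x260A
  0x260A + 0xD6B8 = 0x0FCC2
  0xFCC2 + 0x4C5A = 0x1491C → wrap carry → 0x491D
One's-complement sum = 0x491D.
Checksum = ~0x491D & 0xFFFF = 0xB6E2.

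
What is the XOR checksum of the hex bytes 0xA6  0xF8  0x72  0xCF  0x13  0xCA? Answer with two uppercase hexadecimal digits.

XOR the bytes together:
  start with 0xA6
  0xA6 ⊕ 0xF8 = 0x5E
  0x5E ⊕ 0x72 = 0x2C
  0x2C ⊕ 0xCF = 0xE3
  0xE3 ⊕ 0x13 = 0xF0
  0xF0 ⊕ 0xCA = 0x3A

3A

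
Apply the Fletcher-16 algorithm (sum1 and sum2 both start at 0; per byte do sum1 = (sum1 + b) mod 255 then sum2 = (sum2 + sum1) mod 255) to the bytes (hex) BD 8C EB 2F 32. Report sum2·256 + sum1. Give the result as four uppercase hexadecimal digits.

Running sums (mod 255):
  after byte 0 (BD): sum1=189, sum2=189
  after byte 1 (8C): sum1=74, sum2=8
  after byte 2 (EB): sum1=54, sum2=62
  after byte 3 (2F): sum1=101, sum2=163
  after byte 4 (32): sum1=151, sum2=59
Checksum = sum2·256 + sum1 = 59·256 + 151 = 15255 = 0x3B97.

3B97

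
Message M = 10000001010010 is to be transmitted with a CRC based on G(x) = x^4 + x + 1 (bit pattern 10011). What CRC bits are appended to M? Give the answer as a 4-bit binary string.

0000

Append 4 zeros: 100000010100100000. Divide by 10011 (XOR where the leading bit is 1):
  pos 0: 10000 XOR 10011 = 00011
  pos 3: 11001 XOR 10011 = 01010
  pos 4: 10100 XOR 10011 = 00111
  pos 6: 11110 XOR 10011 = 01101
  pos 7: 11010 XOR 10011 = 01001
  pos 8: 10011 XOR 10011 = 00000
Remainder (last 4 bits) = 0000. This is the CRC / FCS.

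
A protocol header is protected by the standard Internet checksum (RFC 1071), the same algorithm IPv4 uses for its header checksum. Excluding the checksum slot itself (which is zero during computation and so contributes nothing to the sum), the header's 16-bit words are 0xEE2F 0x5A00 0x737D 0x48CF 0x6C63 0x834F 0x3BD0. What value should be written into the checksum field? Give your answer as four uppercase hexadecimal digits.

One's-complement addition (fold any carry out of bit 15 back into bit 0):
  0xEE2F + 0x5A00 = 0x1482F → wrap carry → 0x4830
  0x4830 + 0x737D = 0x0BBAD
  0xBBAD + 0x48CF = 0x1047C → wrap carry → 0x047D
  0x047D + 0x6C63 = 0x070E0
  0x70E0 + 0x834F = 0x0F42F
  0xF42F + 0x3BD0 = 0x12FFF → wrap carry → 0x3000
One's-complement sum = 0x3000.
Checksum = ~0x3000 & 0xFFFF = 0xCFFF.

CFFF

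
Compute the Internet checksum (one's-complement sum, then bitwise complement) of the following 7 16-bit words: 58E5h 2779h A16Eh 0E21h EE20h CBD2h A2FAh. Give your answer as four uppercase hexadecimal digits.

7323

One's-complement addition (fold any carry out of bit 15 back into bit 0):
  0x58E5 + 0x2779 = 0x0805E
  0x805E + 0xA16E = 0x121CC → wrap carry → 0x21CD
  0x21CD + 0x0E21 = 0x02FEE
  0x2FEE + 0xEE20 = 0x11E0E → wrap carry → 0x1E0F
  0x1E0F + 0xCBD2 = 0x0E9E1
  0xE9E1 + 0xA2FA = 0x18CDB → wrap carry → 0x8CDC
One's-complement sum = 0x8CDC.
Checksum = ~0x8CDC & 0xFFFF = 0x7323.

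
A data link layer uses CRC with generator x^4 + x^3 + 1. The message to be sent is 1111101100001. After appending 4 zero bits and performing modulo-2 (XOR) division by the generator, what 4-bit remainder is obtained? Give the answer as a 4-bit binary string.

Append 4 zeros: 11111011000010000. Divide by 11001 (XOR where the leading bit is 1):
  pos 0: 11111 XOR 11001 = 00110
  pos 2: 11001 XOR 11001 = 00000
  pos 7: 10000 XOR 11001 = 01001
  pos 8: 10011 XOR 11001 = 01010
  pos 9: 10100 XOR 11001 = 01101
  pos 10: 11010 XOR 11001 = 00011
Remainder (last 4 bits) = 1100. This is the CRC / FCS.

1100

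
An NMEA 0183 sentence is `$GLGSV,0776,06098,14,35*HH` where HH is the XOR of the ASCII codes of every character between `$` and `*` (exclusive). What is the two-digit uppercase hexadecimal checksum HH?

XOR the ASCII codes of the payload characters:
  'G' = 0x47 → acc = 0x47
  'L' = 0x4C → acc = 0x0B
  'G' = 0x47 → acc = 0x4C
  'S' = 0x53 → acc = 0x1F
  'V' = 0x56 → acc = 0x49
  ',' = 0x2C → acc = 0x65
  '0' = 0x30 → acc = 0x55
  '7' = 0x37 → acc = 0x62
  '7' = 0x37 → acc = 0x55
  '6' = 0x36 → acc = 0x63
  ',' = 0x2C → acc = 0x4F
  '0' = 0x30 → acc = 0x7F
  '6' = 0x36 → acc = 0x49
  '0' = 0x30 → acc = 0x79
  '9' = 0x39 → acc = 0x40
  '8' = 0x38 → acc = 0x78
  ',' = 0x2C → acc = 0x54
  '1' = 0x31 → acc = 0x65
  '4' = 0x34 → acc = 0x51
  ',' = 0x2C → acc = 0x7D
  '3' = 0x33 → acc = 0x4E
  '5' = 0x35 → acc = 0x7B
Checksum = 0x7B.

7B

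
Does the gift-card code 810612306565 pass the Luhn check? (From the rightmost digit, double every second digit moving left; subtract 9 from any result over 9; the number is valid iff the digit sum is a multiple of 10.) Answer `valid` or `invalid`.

From the right, keep odd positions and double even positions (subtract 9 from any doubled value over 9):
  doubled (positions 2,4,...): 3 3 6 2 0 7 → sum 21
  kept (positions 1,3,...): 5 5 0 2 6 1 → sum 19
Total = 40.
40 mod 10 = 0, so the number is valid.

valid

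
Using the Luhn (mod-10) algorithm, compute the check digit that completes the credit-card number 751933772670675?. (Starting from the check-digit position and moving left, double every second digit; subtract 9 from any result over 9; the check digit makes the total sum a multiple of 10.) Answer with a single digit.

2

Partial digits right→left: 5 7 6 0 7 6 2 7 7 3 3 9 1 5 7
Double every second digit counting from the check-digit position (so the 1st, 3rd, 5th, ... of the partial from the right).
  doubled (with −9 where >9): 1 3 5 4 5 6 2 5 → sum 31
  kept as-is: 7 0 6 7 3 9 5 → sum 37
Total = 31 + 37 = 68.
Check digit = (10 − (68 mod 10)) mod 10 = 2.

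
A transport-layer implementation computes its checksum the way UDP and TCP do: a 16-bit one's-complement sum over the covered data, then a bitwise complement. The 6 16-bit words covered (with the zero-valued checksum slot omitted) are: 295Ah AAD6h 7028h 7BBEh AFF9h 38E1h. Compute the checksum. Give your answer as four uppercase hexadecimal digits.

One's-complement addition (fold any carry out of bit 15 back into bit 0):
  0x295A + 0xAAD6 = 0x0D430
  0xD430 + 0x7028 = 0x14458 → wrap carry → 0x4459
  0x4459 + 0x7BBE = 0x0C017
  0xC017 + 0xAFF9 = 0x17010 → wrap carry → 0x7011
  0x7011 + 0x38E1 = 0x0A8F2
One's-complement sum = 0xA8F2.
Checksum = ~0xA8F2 & 0xFFFF = 0x570D.

570D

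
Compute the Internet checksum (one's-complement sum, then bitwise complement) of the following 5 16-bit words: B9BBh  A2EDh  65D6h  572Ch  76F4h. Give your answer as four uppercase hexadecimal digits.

One's-complement addition (fold any carry out of bit 15 back into bit 0):
  0xB9BB + 0xA2ED = 0x15CA8 → wrap carry → 0x5CA9
  0x5CA9 + 0x65D6 = 0x0C27F
  0xC27F + 0x572C = 0x119AB → wrap carry → 0x19AC
  0x19AC + 0x76F4 = 0x090A0
One's-complement sum = 0x90A0.
Checksum = ~0x90A0 & 0xFFFF = 0x6F5F.

6F5F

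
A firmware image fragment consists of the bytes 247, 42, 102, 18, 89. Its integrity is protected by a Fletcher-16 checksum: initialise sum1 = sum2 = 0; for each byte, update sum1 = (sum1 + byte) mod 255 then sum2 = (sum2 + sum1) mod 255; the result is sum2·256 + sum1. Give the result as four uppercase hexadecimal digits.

31F3

Running sums (mod 255):
  after byte 0 (247): sum1=247, sum2=247
  after byte 1 (42): sum1=34, sum2=26
  after byte 2 (102): sum1=136, sum2=162
  after byte 3 (18): sum1=154, sum2=61
  after byte 4 (89): sum1=243, sum2=49
Checksum = sum2·256 + sum1 = 49·256 + 243 = 12787 = 0x31F3.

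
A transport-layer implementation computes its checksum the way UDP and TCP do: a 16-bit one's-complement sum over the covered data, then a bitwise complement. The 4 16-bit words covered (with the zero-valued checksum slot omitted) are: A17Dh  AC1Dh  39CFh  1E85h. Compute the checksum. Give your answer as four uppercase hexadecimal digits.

One's-complement addition (fold any carry out of bit 15 back into bit 0):
  0xA17D + 0xAC1D = 0x14D9A → wrap carry → 0x4D9B
  0x4D9B + 0x39CF = 0x0876A
  0x876A + 0x1E85 = 0x0A5EF
One's-complement sum = 0xA5EF.
Checksum = ~0xA5EF & 0xFFFF = 0x5A10.

5A10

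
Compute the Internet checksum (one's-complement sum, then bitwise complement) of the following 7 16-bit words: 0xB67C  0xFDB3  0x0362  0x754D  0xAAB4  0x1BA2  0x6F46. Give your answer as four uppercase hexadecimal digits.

9D82

One's-complement addition (fold any carry out of bit 15 back into bit 0):
  0xB67C + 0xFDB3 = 0x1B42F → wrap carry → 0xB430
  0xB430 + 0x0362 = 0x0B792
  0xB792 + 0x754D = 0x12CDF → wrap carry → 0x2CE0
  0x2CE0 + 0xAAB4 = 0x0D794
  0xD794 + 0x1BA2 = 0x0F336
  0xF336 + 0x6F46 = 0x1627C → wrap carry → 0x627D
One's-complement sum = 0x627D.
Checksum = ~0x627D & 0xFFFF = 0x9D82.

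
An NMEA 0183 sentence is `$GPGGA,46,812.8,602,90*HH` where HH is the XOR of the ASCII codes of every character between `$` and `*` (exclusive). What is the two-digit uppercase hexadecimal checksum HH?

XOR the ASCII codes of the payload characters:
  'G' = 0x47 → acc = 0x47
  'P' = 0x50 → acc = 0x17
  'G' = 0x47 → acc = 0x50
  'G' = 0x47 → acc = 0x17
  'A' = 0x41 → acc = 0x56
  ',' = 0x2C → acc = 0x7A
  '4' = 0x34 → acc = 0x4E
  '6' = 0x36 → acc = 0x78
  ',' = 0x2C → acc = 0x54
  '8' = 0x38 → acc = 0x6C
  '1' = 0x31 → acc = 0x5D
  '2' = 0x32 → acc = 0x6F
  '.' = 0x2E → acc = 0x41
  '8' = 0x38 → acc = 0x79
  ',' = 0x2C → acc = 0x55
  '6' = 0x36 → acc = 0x63
  '0' = 0x30 → acc = 0x53
  '2' = 0x32 → acc = 0x61
  ',' = 0x2C → acc = 0x4D
  '9' = 0x39 → acc = 0x74
  '0' = 0x30 → acc = 0x44
Checksum = 0x44.

44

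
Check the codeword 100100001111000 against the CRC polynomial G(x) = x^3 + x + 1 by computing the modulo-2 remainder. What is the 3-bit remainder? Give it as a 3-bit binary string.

000

Modulo-2 division of 100100001111000 by 1011:
  pos 0: 1001 XOR 1011 = 0010
  pos 2: 1000 XOR 1011 = 0011
  pos 4: 1100 XOR 1011 = 0111
  pos 5: 1111 XOR 1011 = 0100
  pos 6: 1001 XOR 1011 = 0010
  pos 8: 1011 XOR 1011 = 0000
Remainder = 000 (zero — the frame passes the CRC check).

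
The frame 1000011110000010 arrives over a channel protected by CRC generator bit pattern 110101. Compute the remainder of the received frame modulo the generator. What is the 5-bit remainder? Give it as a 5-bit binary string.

Modulo-2 division of 1000011110000010 by 110101:
  pos 0: 100001 XOR 110101 = 010100
  pos 1: 101001 XOR 110101 = 011100
  pos 2: 111001 XOR 110101 = 001100
  pos 4: 110010 XOR 110101 = 000111
  pos 7: 111000 XOR 110101 = 001101
  pos 9: 110101 XOR 110101 = 000000
Remainder = 00000 (zero — the frame passes the CRC check).

00000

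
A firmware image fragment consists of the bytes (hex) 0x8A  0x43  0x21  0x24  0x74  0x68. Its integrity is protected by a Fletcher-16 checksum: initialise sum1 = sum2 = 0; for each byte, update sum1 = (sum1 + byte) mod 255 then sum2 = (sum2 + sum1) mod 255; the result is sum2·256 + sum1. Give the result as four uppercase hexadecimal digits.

D1EF

Running sums (mod 255):
  after byte 0 (0x8A): sum1=138, sum2=138
  after byte 1 (0x43): sum1=205, sum2=88
  after byte 2 (0x21): sum1=238, sum2=71
  after byte 3 (0x24): sum1=19, sum2=90
  after byte 4 (0x74): sum1=135, sum2=225
  after byte 5 (0x68): sum1=239, sum2=209
Checksum = sum2·256 + sum1 = 209·256 + 239 = 53743 = 0xD1EF.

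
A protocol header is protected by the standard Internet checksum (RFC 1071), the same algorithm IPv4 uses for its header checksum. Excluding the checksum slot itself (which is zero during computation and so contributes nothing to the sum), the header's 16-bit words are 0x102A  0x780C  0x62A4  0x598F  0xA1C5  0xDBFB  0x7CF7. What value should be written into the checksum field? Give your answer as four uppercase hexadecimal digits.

One's-complement addition (fold any carry out of bit 15 back into bit 0):
  0x102A + 0x780C = 0x08836
  0x8836 + 0x62A4 = 0x0EADA
  0xEADA + 0x598F = 0x14469 → wrap carry → 0x446A
  0x446A + 0xA1C5 = 0x0E62F
  0xE62F + 0xDBFB = 0x1C22A → wrap carry → 0xC22B
  0xC22B + 0x7CF7 = 0x13F22 → wrap carry → 0x3F23
One's-complement sum = 0x3F23.
Checksum = ~0x3F23 & 0xFFFF = 0xC0DC.

C0DC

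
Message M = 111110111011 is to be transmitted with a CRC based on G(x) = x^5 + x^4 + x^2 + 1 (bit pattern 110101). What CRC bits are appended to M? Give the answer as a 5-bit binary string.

01010

Append 5 zeros: 11111011101100000. Divide by 110101 (XOR where the leading bit is 1):
  pos 0: 111110 XOR 110101 = 001011
  pos 2: 101111 XOR 110101 = 011010
  pos 3: 110101 XOR 110101 = 000000
  pos 10: 110000 XOR 110101 = 000101
Remainder (last 5 bits) = 01010. This is the CRC / FCS.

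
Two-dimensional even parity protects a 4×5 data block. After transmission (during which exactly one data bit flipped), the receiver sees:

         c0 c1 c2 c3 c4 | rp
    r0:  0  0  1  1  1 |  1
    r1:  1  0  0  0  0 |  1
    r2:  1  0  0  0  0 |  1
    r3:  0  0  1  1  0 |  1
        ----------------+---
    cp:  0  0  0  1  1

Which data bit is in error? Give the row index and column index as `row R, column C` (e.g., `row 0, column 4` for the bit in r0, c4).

Recompute each row's even parity and compare to rp:
  r0: data parity 1, sent rp 1 → ok
  r1: data parity 1, sent rp 1 → ok
  r2: data parity 1, sent rp 1 → ok
  r3: data parity 0, sent rp 1 → mismatch
Recompute each column's even parity and compare to cp:
  c0: data parity 0, sent cp 0 → ok
  c1: data parity 0, sent cp 0 → ok
  c2: data parity 0, sent cp 0 → ok
  c3: data parity 0, sent cp 1 → mismatch
  c4: data parity 1, sent cp 1 → ok
Exactly one row (r3) and one column (c3) fail → the flipped bit is at their intersection.

row 3, column 3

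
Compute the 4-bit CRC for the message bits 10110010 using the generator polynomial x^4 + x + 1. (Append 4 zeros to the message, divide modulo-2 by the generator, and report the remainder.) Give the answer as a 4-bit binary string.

Append 4 zeros: 101100100000. Divide by 10011 (XOR where the leading bit is 1):
  pos 0: 10110 XOR 10011 = 00101
  pos 2: 10101 XOR 10011 = 00110
  pos 4: 11000 XOR 10011 = 01011
  pos 5: 10110 XOR 10011 = 00101
  pos 7: 10100 XOR 10011 = 00111
Remainder (last 4 bits) = 0111. This is the CRC / FCS.

0111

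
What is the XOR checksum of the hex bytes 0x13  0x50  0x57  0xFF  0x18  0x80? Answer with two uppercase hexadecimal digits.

73

XOR the bytes together:
  start with 0x13
  0x13 ⊕ 0x50 = 0x43
  0x43 ⊕ 0x57 = 0x14
  0x14 ⊕ 0xFF = 0xEB
  0xEB ⊕ 0x18 = 0xF3
  0xF3 ⊕ 0x80 = 0x73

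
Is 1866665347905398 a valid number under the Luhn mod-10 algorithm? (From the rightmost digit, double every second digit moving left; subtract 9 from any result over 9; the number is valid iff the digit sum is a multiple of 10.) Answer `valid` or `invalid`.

From the right, keep odd positions and double even positions (subtract 9 from any doubled value over 9):
  doubled (positions 2,4,...): 9 1 9 8 1 3 3 2 → sum 36
  kept (positions 1,3,...): 8 3 0 7 3 6 6 8 → sum 41
Total = 77.
77 mod 10 = 7, so the number is invalid.

invalid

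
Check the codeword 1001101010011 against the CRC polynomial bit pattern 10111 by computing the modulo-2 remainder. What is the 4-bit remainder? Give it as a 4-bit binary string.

0111

Modulo-2 division of 1001101010011 by 10111:
  pos 0: 10011 XOR 10111 = 00100
  pos 2: 10001 XOR 10111 = 00110
  pos 4: 11001 XOR 10111 = 01110
  pos 5: 11100 XOR 10111 = 01011
  pos 6: 10110 XOR 10111 = 00001
Remainder = 0111 (nonzero — an error is detected).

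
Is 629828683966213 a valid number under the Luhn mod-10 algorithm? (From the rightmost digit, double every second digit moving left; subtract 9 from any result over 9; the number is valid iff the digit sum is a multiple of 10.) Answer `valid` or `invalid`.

From the right, keep odd positions and double even positions (subtract 9 from any doubled value over 9):
  doubled (positions 2,4,...): 2 3 9 7 7 7 4 → sum 39
  kept (positions 1,3,...): 3 2 6 3 6 2 9 6 → sum 37
Total = 76.
76 mod 10 = 6, so the number is invalid.

invalid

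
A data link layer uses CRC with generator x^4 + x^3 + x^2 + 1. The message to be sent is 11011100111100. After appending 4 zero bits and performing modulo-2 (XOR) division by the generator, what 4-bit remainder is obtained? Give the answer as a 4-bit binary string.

1101

Append 4 zeros: 110111001111000000. Divide by 11101 (XOR where the leading bit is 1):
  pos 0: 11011 XOR 11101 = 00110
  pos 2: 11010 XOR 11101 = 00111
  pos 4: 11101 XOR 11101 = 00000
  pos 9: 11100 XOR 11101 = 00001
  pos 13: 10000 XOR 11101 = 01101
Remainder (last 4 bits) = 1101. This is the CRC / FCS.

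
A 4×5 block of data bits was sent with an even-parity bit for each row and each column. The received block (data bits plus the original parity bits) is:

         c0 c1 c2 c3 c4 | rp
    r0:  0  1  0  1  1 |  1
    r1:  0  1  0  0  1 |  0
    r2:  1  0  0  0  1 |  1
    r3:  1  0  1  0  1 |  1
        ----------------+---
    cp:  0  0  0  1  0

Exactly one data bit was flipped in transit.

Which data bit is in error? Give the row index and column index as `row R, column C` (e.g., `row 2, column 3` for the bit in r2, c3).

Recompute each row's even parity and compare to rp:
  r0: data parity 1, sent rp 1 → ok
  r1: data parity 0, sent rp 0 → ok
  r2: data parity 0, sent rp 1 → mismatch
  r3: data parity 1, sent rp 1 → ok
Recompute each column's even parity and compare to cp:
  c0: data parity 0, sent cp 0 → ok
  c1: data parity 0, sent cp 0 → ok
  c2: data parity 1, sent cp 0 → mismatch
  c3: data parity 1, sent cp 1 → ok
  c4: data parity 0, sent cp 0 → ok
Exactly one row (r2) and one column (c2) fail → the flipped bit is at their intersection.

row 2, column 2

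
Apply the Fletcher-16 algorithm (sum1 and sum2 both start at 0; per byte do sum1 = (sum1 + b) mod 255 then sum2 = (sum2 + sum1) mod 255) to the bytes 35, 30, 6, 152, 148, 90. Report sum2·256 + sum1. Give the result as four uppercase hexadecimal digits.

CECE

Running sums (mod 255):
  after byte 0 (35): sum1=35, sum2=35
  after byte 1 (30): sum1=65, sum2=100
  after byte 2 (6): sum1=71, sum2=171
  after byte 3 (152): sum1=223, sum2=139
  after byte 4 (148): sum1=116, sum2=0
  after byte 5 (90): sum1=206, sum2=206
Checksum = sum2·256 + sum1 = 206·256 + 206 = 52942 = 0xCECE.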